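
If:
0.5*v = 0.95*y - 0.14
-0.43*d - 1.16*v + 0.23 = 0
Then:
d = 1.29023255813953 - 5.12558139534884*y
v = 1.9*y - 0.28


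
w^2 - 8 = (w - 2*sqrt(2))*(w + 2*sqrt(2))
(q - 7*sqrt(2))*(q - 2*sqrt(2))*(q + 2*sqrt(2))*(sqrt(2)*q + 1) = sqrt(2)*q^4 - 13*q^3 - 15*sqrt(2)*q^2 + 104*q + 56*sqrt(2)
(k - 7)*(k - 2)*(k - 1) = k^3 - 10*k^2 + 23*k - 14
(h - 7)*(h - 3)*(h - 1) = h^3 - 11*h^2 + 31*h - 21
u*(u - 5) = u^2 - 5*u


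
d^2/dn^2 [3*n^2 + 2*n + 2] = 6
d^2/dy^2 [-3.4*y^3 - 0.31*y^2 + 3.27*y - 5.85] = -20.4*y - 0.62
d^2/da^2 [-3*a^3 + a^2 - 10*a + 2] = 2 - 18*a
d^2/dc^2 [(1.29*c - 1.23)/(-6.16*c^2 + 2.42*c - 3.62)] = (-(1.29*c - 1.23)*(12.32*c - 2.42)*(24.64*c - 4.84) + (47.6784*c - 21.3972)*(6.16*c^2 - 2.42*c + 3.62))/(6.16*c^2 - 2.42*c + 3.62)^3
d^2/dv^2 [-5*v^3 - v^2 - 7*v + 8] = -30*v - 2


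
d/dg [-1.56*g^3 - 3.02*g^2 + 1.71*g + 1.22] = -4.68*g^2 - 6.04*g + 1.71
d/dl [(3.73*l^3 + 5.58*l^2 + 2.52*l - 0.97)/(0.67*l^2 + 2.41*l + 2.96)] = (2.4991*l^4 + 17.9786*l^3 + 44.8818*l^2 + 34.3334*l + 9.7969)/(0.4489*l^4 + 3.2294*l^3 + 9.7745*l^2 + 14.2672*l + 8.7616)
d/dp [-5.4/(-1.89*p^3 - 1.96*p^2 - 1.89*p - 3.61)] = (-30.618*p^2 - 21.168*p - 10.206)/(1.89*p^3 + 1.96*p^2 + 1.89*p + 3.61)^2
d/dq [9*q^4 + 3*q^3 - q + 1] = 36*q^3 + 9*q^2 - 1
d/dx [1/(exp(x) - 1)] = -1/(4*sinh(x/2)^2)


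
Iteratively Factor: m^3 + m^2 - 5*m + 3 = (m + 3)*(m^2 - 2*m + 1) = (m - 1)*(m + 3)*(m - 1)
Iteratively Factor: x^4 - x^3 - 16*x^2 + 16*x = (x - 1)*(x^3 - 16*x) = x*(x - 1)*(x^2 - 16) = x*(x - 4)*(x - 1)*(x + 4)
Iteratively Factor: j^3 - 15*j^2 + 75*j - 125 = (j - 5)*(j^2 - 10*j + 25) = (j - 5)^2*(j - 5)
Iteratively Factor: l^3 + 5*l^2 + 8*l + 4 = (l + 1)*(l^2 + 4*l + 4) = (l + 1)*(l + 2)*(l + 2)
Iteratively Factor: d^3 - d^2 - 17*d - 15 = (d - 5)*(d^2 + 4*d + 3) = (d - 5)*(d + 1)*(d + 3)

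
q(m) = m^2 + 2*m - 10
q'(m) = 2*m + 2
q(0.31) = -9.28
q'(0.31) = 2.62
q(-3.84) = -2.93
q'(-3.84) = -5.68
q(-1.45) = -10.80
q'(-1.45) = -0.90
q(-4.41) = 0.63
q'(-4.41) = -6.82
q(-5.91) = 13.11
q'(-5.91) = -9.82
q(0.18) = -9.61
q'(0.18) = 2.36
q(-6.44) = 18.59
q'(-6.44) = -10.88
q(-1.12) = -10.99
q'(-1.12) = -0.24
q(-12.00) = 110.00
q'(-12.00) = -22.00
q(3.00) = 5.00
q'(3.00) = 8.00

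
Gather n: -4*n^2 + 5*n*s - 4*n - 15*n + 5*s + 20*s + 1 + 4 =-4*n^2 + n*(5*s - 19) + 25*s + 5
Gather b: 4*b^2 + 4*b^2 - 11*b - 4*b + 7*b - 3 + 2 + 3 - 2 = 8*b^2 - 8*b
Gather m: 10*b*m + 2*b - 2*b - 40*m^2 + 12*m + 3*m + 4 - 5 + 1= -40*m^2 + m*(10*b + 15)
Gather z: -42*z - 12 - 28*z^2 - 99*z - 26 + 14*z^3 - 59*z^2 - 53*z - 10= 14*z^3 - 87*z^2 - 194*z - 48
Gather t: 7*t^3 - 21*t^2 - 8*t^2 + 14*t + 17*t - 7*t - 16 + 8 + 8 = 7*t^3 - 29*t^2 + 24*t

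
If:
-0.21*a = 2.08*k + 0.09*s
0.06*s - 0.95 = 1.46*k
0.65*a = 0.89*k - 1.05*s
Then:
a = 14.92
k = -1.07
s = -10.14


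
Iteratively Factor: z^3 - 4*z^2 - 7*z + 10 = (z - 1)*(z^2 - 3*z - 10) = (z - 5)*(z - 1)*(z + 2)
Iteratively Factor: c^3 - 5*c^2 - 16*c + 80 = (c - 5)*(c^2 - 16) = (c - 5)*(c + 4)*(c - 4)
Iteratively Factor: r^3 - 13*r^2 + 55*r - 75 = (r - 5)*(r^2 - 8*r + 15) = (r - 5)*(r - 3)*(r - 5)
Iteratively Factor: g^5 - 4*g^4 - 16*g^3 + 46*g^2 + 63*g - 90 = (g - 1)*(g^4 - 3*g^3 - 19*g^2 + 27*g + 90) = (g - 1)*(g + 3)*(g^3 - 6*g^2 - g + 30) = (g - 3)*(g - 1)*(g + 3)*(g^2 - 3*g - 10) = (g - 3)*(g - 1)*(g + 2)*(g + 3)*(g - 5)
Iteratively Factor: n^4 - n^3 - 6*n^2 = (n - 3)*(n^3 + 2*n^2) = (n - 3)*(n + 2)*(n^2) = n*(n - 3)*(n + 2)*(n)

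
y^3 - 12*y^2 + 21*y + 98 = (y - 7)^2*(y + 2)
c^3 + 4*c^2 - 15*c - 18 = (c - 3)*(c + 1)*(c + 6)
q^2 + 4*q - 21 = (q - 3)*(q + 7)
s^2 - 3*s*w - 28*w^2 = (s - 7*w)*(s + 4*w)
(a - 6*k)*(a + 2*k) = a^2 - 4*a*k - 12*k^2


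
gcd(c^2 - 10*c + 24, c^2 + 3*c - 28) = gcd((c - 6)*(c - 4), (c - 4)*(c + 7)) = c - 4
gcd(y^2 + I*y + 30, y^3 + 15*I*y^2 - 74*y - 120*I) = y + 6*I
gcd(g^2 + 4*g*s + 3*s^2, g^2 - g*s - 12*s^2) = g + 3*s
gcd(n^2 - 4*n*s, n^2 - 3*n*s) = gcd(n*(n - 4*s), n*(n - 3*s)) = n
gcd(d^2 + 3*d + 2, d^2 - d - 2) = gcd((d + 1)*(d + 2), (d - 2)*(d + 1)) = d + 1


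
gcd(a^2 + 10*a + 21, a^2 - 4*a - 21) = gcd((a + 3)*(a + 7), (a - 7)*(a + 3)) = a + 3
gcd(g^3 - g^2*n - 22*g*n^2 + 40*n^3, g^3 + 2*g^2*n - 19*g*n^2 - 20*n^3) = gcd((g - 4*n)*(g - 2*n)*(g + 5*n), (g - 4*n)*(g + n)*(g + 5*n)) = g^2 + g*n - 20*n^2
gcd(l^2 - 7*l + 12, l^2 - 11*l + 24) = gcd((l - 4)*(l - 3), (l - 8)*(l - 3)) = l - 3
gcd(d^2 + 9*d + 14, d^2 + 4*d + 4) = d + 2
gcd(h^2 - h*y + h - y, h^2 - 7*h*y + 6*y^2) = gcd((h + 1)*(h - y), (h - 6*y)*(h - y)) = -h + y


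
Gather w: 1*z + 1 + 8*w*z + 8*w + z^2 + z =w*(8*z + 8) + z^2 + 2*z + 1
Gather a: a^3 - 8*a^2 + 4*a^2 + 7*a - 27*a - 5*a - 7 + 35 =a^3 - 4*a^2 - 25*a + 28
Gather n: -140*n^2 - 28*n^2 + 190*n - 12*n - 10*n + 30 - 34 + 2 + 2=-168*n^2 + 168*n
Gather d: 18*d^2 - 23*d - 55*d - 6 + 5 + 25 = 18*d^2 - 78*d + 24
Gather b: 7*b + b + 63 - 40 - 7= 8*b + 16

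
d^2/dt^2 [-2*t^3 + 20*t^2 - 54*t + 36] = 40 - 12*t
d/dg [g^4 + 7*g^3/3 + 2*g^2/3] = g*(12*g^2 + 21*g + 4)/3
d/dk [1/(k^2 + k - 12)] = (-2*k - 1)/(k^2 + k - 12)^2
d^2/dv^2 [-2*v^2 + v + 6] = -4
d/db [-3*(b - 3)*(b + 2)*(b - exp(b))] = 3*b^2*exp(b) - 9*b^2 + 3*b*exp(b) + 6*b - 21*exp(b) + 18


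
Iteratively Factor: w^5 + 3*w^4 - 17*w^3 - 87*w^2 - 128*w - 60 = (w + 3)*(w^4 - 17*w^2 - 36*w - 20) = (w + 2)*(w + 3)*(w^3 - 2*w^2 - 13*w - 10) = (w - 5)*(w + 2)*(w + 3)*(w^2 + 3*w + 2) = (w - 5)*(w + 2)^2*(w + 3)*(w + 1)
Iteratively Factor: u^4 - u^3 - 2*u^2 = (u + 1)*(u^3 - 2*u^2) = u*(u + 1)*(u^2 - 2*u) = u^2*(u + 1)*(u - 2)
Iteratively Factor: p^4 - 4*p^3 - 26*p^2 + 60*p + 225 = (p - 5)*(p^3 + p^2 - 21*p - 45) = (p - 5)*(p + 3)*(p^2 - 2*p - 15) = (p - 5)*(p + 3)^2*(p - 5)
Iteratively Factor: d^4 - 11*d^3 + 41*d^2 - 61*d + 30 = (d - 3)*(d^3 - 8*d^2 + 17*d - 10) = (d - 5)*(d - 3)*(d^2 - 3*d + 2) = (d - 5)*(d - 3)*(d - 1)*(d - 2)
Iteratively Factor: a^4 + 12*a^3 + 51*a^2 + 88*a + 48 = (a + 3)*(a^3 + 9*a^2 + 24*a + 16) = (a + 3)*(a + 4)*(a^2 + 5*a + 4) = (a + 3)*(a + 4)^2*(a + 1)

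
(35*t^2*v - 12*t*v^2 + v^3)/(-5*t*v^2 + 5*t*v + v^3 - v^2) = (-7*t + v)/(v - 1)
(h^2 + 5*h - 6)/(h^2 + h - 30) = (h - 1)/(h - 5)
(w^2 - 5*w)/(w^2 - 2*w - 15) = w/(w + 3)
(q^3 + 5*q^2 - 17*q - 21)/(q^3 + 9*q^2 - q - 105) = (q + 1)/(q + 5)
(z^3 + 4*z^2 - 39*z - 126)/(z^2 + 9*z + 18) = (z^2 + z - 42)/(z + 6)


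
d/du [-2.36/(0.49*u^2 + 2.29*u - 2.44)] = (2.3128*u + 5.4044)/(0.49*u^2 + 2.29*u - 2.44)^2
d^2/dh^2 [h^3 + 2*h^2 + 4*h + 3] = 6*h + 4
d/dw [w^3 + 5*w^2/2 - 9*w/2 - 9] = 3*w^2 + 5*w - 9/2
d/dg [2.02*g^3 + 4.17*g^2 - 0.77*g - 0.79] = 6.06*g^2 + 8.34*g - 0.77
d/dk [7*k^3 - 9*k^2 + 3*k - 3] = 21*k^2 - 18*k + 3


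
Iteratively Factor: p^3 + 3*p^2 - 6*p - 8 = (p - 2)*(p^2 + 5*p + 4) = (p - 2)*(p + 4)*(p + 1)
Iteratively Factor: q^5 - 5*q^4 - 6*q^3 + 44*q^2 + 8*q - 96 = (q - 4)*(q^4 - q^3 - 10*q^2 + 4*q + 24) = (q - 4)*(q - 3)*(q^3 + 2*q^2 - 4*q - 8) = (q - 4)*(q - 3)*(q + 2)*(q^2 - 4) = (q - 4)*(q - 3)*(q - 2)*(q + 2)*(q + 2)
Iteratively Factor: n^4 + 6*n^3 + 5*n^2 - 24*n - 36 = (n - 2)*(n^3 + 8*n^2 + 21*n + 18) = (n - 2)*(n + 2)*(n^2 + 6*n + 9) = (n - 2)*(n + 2)*(n + 3)*(n + 3)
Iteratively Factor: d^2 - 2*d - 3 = (d - 3)*(d + 1)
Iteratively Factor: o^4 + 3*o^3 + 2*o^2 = (o)*(o^3 + 3*o^2 + 2*o) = o*(o + 1)*(o^2 + 2*o) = o^2*(o + 1)*(o + 2)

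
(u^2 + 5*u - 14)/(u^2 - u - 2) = (u + 7)/(u + 1)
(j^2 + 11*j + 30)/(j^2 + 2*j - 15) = (j + 6)/(j - 3)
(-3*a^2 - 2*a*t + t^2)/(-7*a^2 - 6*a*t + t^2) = (-3*a + t)/(-7*a + t)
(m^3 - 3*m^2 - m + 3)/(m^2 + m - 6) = (m^3 - 3*m^2 - m + 3)/(m^2 + m - 6)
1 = 1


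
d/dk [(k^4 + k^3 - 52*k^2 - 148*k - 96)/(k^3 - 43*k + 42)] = (k^6 - 77*k^4 + 378*k^3 + 2650*k^2 - 4368*k - 10344)/(k^6 - 86*k^4 + 84*k^3 + 1849*k^2 - 3612*k + 1764)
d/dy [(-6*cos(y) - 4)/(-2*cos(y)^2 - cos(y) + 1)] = 2*(-6*sin(y)^2 + 8*cos(y) + 11)*sin(y)/(cos(y) + cos(2*y))^2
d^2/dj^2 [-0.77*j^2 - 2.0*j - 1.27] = -1.54000000000000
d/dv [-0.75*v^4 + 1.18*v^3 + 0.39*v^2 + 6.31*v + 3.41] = -3.0*v^3 + 3.54*v^2 + 0.78*v + 6.31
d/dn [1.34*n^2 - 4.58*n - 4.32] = 2.68*n - 4.58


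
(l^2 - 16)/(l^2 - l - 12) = (l + 4)/(l + 3)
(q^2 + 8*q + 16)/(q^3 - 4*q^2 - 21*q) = (q^2 + 8*q + 16)/(q*(q^2 - 4*q - 21))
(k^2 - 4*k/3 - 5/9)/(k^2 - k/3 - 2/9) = (3*k - 5)/(3*k - 2)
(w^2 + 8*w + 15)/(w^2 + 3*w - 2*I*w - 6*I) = (w + 5)/(w - 2*I)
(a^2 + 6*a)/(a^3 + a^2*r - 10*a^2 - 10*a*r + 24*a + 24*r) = a*(a + 6)/(a^3 + a^2*r - 10*a^2 - 10*a*r + 24*a + 24*r)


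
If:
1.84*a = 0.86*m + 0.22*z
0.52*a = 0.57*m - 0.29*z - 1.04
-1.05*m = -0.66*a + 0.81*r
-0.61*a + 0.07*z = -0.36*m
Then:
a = -0.42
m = -0.12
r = -0.19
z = -3.06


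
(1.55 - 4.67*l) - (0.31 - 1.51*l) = 1.24 - 3.16*l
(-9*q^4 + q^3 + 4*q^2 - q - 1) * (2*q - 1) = -18*q^5 + 11*q^4 + 7*q^3 - 6*q^2 - q + 1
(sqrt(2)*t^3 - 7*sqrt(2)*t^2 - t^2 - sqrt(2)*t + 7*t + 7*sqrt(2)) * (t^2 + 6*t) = sqrt(2)*t^5 - sqrt(2)*t^4 - t^4 - 43*sqrt(2)*t^3 + t^3 + sqrt(2)*t^2 + 42*t^2 + 42*sqrt(2)*t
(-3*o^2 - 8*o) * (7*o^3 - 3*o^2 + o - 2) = -21*o^5 - 47*o^4 + 21*o^3 - 2*o^2 + 16*o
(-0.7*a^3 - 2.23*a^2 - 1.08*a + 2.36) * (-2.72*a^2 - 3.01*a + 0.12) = 1.904*a^5 + 8.1726*a^4 + 9.5659*a^3 - 3.436*a^2 - 7.2332*a + 0.2832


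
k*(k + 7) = k^2 + 7*k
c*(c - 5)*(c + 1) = c^3 - 4*c^2 - 5*c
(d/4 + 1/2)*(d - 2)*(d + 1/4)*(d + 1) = d^4/4 + 5*d^3/16 - 15*d^2/16 - 5*d/4 - 1/4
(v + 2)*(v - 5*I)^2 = v^3 + 2*v^2 - 10*I*v^2 - 25*v - 20*I*v - 50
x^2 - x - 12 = (x - 4)*(x + 3)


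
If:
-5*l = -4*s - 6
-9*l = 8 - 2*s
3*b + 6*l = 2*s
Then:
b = 38/39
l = -22/13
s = -47/13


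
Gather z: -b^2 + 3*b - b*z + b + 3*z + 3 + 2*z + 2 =-b^2 + 4*b + z*(5 - b) + 5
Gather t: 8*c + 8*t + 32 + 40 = 8*c + 8*t + 72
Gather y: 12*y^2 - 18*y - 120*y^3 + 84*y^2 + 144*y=-120*y^3 + 96*y^2 + 126*y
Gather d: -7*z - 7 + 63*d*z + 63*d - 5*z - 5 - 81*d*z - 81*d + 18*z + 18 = d*(-18*z - 18) + 6*z + 6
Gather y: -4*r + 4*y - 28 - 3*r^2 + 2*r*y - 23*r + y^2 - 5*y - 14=-3*r^2 - 27*r + y^2 + y*(2*r - 1) - 42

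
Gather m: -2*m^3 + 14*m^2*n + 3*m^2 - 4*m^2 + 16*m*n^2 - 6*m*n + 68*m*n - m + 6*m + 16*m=-2*m^3 + m^2*(14*n - 1) + m*(16*n^2 + 62*n + 21)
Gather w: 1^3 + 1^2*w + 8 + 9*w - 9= 10*w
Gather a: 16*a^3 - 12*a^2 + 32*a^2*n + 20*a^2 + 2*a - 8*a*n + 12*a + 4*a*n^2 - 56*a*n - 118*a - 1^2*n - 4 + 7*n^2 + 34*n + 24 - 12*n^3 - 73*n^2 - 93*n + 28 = 16*a^3 + a^2*(32*n + 8) + a*(4*n^2 - 64*n - 104) - 12*n^3 - 66*n^2 - 60*n + 48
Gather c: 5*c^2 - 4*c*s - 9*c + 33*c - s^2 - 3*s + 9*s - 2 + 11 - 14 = 5*c^2 + c*(24 - 4*s) - s^2 + 6*s - 5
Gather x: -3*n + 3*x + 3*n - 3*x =0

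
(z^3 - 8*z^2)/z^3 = (z - 8)/z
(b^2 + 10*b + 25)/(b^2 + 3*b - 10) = (b + 5)/(b - 2)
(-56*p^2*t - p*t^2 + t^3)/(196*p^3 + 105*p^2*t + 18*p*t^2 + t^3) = t*(-8*p + t)/(28*p^2 + 11*p*t + t^2)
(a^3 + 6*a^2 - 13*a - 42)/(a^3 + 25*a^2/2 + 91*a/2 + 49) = 2*(a - 3)/(2*a + 7)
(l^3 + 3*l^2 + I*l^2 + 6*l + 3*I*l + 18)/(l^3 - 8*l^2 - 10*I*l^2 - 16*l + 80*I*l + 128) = (l^2 + 3*l*(1 + I) + 9*I)/(l^2 - 8*l*(1 + I) + 64*I)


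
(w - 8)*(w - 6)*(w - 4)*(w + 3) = w^4 - 15*w^3 + 50*w^2 + 120*w - 576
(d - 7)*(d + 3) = d^2 - 4*d - 21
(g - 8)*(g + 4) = g^2 - 4*g - 32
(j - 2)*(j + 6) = j^2 + 4*j - 12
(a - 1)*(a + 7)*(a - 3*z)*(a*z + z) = a^4*z - 3*a^3*z^2 + 7*a^3*z - 21*a^2*z^2 - a^2*z + 3*a*z^2 - 7*a*z + 21*z^2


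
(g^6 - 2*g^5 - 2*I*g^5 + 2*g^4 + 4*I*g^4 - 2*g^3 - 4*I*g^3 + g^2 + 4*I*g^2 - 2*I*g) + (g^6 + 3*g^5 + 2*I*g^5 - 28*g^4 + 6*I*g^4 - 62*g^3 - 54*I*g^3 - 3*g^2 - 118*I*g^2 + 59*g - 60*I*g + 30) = 2*g^6 + g^5 - 26*g^4 + 10*I*g^4 - 64*g^3 - 58*I*g^3 - 2*g^2 - 114*I*g^2 + 59*g - 62*I*g + 30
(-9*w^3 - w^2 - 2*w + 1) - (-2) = -9*w^3 - w^2 - 2*w + 3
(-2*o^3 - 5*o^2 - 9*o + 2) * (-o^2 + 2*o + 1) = 2*o^5 + o^4 - 3*o^3 - 25*o^2 - 5*o + 2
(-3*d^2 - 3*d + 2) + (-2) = -3*d^2 - 3*d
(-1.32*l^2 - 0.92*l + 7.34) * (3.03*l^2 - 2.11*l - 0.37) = -3.9996*l^4 - 0.00239999999999974*l^3 + 24.6698*l^2 - 15.147*l - 2.7158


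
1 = 1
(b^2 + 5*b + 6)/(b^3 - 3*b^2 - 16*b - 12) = (b + 3)/(b^2 - 5*b - 6)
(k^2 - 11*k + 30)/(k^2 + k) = (k^2 - 11*k + 30)/(k*(k + 1))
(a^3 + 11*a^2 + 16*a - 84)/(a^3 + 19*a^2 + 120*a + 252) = (a - 2)/(a + 6)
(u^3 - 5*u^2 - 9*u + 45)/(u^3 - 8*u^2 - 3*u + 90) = (u - 3)/(u - 6)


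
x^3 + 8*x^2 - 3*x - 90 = (x - 3)*(x + 5)*(x + 6)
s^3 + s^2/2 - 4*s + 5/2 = (s - 1)^2*(s + 5/2)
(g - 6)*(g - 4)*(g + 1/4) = g^3 - 39*g^2/4 + 43*g/2 + 6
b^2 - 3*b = b*(b - 3)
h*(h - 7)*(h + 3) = h^3 - 4*h^2 - 21*h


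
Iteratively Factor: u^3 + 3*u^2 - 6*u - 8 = (u - 2)*(u^2 + 5*u + 4) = (u - 2)*(u + 1)*(u + 4)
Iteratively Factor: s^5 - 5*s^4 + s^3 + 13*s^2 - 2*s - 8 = (s - 2)*(s^4 - 3*s^3 - 5*s^2 + 3*s + 4) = (s - 4)*(s - 2)*(s^3 + s^2 - s - 1) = (s - 4)*(s - 2)*(s - 1)*(s^2 + 2*s + 1) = (s - 4)*(s - 2)*(s - 1)*(s + 1)*(s + 1)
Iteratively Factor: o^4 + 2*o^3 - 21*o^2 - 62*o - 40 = (o + 1)*(o^3 + o^2 - 22*o - 40) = (o + 1)*(o + 2)*(o^2 - o - 20) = (o - 5)*(o + 1)*(o + 2)*(o + 4)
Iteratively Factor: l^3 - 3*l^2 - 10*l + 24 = (l - 4)*(l^2 + l - 6) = (l - 4)*(l - 2)*(l + 3)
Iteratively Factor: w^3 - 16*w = (w - 4)*(w^2 + 4*w) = w*(w - 4)*(w + 4)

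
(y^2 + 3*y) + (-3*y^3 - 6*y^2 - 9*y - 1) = -3*y^3 - 5*y^2 - 6*y - 1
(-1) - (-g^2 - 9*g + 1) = g^2 + 9*g - 2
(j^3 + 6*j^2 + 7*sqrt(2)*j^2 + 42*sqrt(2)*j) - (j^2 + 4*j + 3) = j^3 + 5*j^2 + 7*sqrt(2)*j^2 - 4*j + 42*sqrt(2)*j - 3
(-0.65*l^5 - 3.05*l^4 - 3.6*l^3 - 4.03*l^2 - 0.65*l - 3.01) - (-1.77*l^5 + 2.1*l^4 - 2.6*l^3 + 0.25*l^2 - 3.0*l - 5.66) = 1.12*l^5 - 5.15*l^4 - 1.0*l^3 - 4.28*l^2 + 2.35*l + 2.65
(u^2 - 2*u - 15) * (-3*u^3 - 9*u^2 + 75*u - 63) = -3*u^5 - 3*u^4 + 138*u^3 - 78*u^2 - 999*u + 945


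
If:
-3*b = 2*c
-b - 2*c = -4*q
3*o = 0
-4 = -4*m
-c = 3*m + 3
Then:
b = 4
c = -6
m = 1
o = 0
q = -2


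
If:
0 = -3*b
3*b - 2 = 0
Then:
No Solution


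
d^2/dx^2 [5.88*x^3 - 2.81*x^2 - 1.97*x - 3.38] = 35.28*x - 5.62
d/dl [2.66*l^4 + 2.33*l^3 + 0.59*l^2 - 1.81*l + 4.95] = 10.64*l^3 + 6.99*l^2 + 1.18*l - 1.81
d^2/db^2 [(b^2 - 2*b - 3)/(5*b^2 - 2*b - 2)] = 10*(-8*b^3 - 39*b^2 + 6*b - 6)/(125*b^6 - 150*b^5 - 90*b^4 + 112*b^3 + 36*b^2 - 24*b - 8)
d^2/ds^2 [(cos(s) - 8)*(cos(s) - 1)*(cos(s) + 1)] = cos(s)/4 + 16*cos(2*s) - 9*cos(3*s)/4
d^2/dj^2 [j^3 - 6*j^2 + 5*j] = 6*j - 12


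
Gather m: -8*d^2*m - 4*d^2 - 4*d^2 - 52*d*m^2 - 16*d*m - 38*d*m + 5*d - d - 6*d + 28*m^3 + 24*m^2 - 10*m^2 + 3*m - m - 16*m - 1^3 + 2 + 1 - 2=-8*d^2 - 2*d + 28*m^3 + m^2*(14 - 52*d) + m*(-8*d^2 - 54*d - 14)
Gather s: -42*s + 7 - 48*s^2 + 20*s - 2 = -48*s^2 - 22*s + 5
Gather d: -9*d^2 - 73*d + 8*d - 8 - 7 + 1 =-9*d^2 - 65*d - 14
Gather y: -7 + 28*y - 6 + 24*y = 52*y - 13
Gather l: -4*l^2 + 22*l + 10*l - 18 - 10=-4*l^2 + 32*l - 28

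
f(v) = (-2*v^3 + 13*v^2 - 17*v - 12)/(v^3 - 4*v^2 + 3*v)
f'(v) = (-6*v^2 + 26*v - 17)/(v^3 - 4*v^2 + 3*v) + (-3*v^2 + 8*v - 3)*(-2*v^3 + 13*v^2 - 17*v - 12)/(v^3 - 4*v^2 + 3*v)^2 = (-5*v^2 - 8*v + 4)/(v^2*(v^2 - 2*v + 1))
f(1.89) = 6.00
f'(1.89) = -10.24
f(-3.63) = -2.84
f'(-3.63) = -0.12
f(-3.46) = -2.86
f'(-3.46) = -0.12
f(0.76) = -44.76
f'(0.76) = -149.32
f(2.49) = 2.43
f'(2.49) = -3.41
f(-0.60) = -0.96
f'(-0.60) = 7.60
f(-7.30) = -2.54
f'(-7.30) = -0.06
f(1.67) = 9.04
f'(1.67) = -18.61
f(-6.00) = -2.62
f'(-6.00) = -0.07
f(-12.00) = -2.36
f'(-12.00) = -0.03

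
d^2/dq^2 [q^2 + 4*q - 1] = 2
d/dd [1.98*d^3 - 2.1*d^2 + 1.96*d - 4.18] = 5.94*d^2 - 4.2*d + 1.96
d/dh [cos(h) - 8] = -sin(h)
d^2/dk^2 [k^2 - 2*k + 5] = 2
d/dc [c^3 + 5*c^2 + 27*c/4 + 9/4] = 3*c^2 + 10*c + 27/4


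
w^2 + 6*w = w*(w + 6)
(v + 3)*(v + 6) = v^2 + 9*v + 18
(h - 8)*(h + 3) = h^2 - 5*h - 24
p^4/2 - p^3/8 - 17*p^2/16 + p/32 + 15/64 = (p/2 + 1/4)*(p - 3/2)*(p - 1/2)*(p + 5/4)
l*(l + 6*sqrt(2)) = l^2 + 6*sqrt(2)*l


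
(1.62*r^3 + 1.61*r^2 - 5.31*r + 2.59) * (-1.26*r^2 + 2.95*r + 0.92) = -2.0412*r^5 + 2.7504*r^4 + 12.9305*r^3 - 17.4467*r^2 + 2.7553*r + 2.3828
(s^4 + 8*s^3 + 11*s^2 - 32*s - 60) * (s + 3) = s^5 + 11*s^4 + 35*s^3 + s^2 - 156*s - 180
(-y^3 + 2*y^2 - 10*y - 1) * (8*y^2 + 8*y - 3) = -8*y^5 + 8*y^4 - 61*y^3 - 94*y^2 + 22*y + 3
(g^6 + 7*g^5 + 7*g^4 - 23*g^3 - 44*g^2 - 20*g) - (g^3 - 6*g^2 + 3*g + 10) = g^6 + 7*g^5 + 7*g^4 - 24*g^3 - 38*g^2 - 23*g - 10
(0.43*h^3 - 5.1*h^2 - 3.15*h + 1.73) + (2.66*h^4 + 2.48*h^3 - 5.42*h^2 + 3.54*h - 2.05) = 2.66*h^4 + 2.91*h^3 - 10.52*h^2 + 0.39*h - 0.32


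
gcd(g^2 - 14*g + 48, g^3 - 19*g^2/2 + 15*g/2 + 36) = g - 8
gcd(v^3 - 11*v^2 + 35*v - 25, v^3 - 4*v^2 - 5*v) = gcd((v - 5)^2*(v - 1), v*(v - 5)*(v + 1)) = v - 5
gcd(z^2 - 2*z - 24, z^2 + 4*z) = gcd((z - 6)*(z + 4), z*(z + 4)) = z + 4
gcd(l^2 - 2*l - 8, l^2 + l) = 1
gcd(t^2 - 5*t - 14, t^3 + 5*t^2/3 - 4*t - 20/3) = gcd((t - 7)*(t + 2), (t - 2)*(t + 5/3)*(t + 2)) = t + 2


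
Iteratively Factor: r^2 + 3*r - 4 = (r + 4)*(r - 1)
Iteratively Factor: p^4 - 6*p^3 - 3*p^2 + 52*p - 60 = (p + 3)*(p^3 - 9*p^2 + 24*p - 20) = (p - 2)*(p + 3)*(p^2 - 7*p + 10) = (p - 2)^2*(p + 3)*(p - 5)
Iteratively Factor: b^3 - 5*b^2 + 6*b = (b)*(b^2 - 5*b + 6) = b*(b - 2)*(b - 3)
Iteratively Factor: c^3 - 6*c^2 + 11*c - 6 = (c - 1)*(c^2 - 5*c + 6) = (c - 3)*(c - 1)*(c - 2)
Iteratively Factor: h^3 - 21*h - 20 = (h - 5)*(h^2 + 5*h + 4) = (h - 5)*(h + 4)*(h + 1)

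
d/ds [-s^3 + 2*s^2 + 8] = s*(4 - 3*s)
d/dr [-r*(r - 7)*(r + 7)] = 49 - 3*r^2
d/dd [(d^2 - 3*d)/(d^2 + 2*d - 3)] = (5*d^2 - 6*d + 9)/(d^4 + 4*d^3 - 2*d^2 - 12*d + 9)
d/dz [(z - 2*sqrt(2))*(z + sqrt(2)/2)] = 2*z - 3*sqrt(2)/2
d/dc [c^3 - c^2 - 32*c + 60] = 3*c^2 - 2*c - 32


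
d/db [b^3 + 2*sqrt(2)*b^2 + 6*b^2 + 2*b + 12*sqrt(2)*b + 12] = 3*b^2 + 4*sqrt(2)*b + 12*b + 2 + 12*sqrt(2)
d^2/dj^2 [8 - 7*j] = 0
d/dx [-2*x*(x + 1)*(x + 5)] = -6*x^2 - 24*x - 10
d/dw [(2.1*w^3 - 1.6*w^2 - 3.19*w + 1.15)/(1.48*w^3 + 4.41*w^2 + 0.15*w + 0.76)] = (1.77635683940025e-15*w^5 + 11.629*w^4 + 10.0724*w^3 + 13.5099*w^2 - 12.575*w - 2.5969)/(2.1904*w^6 + 13.0536*w^5 + 19.8921*w^4 + 3.5726*w^3 + 6.7257*w^2 + 0.228*w + 0.5776)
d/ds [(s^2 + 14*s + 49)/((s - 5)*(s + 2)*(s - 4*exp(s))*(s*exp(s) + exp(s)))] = (2*(s - 5)*(s + 1)*(s + 2)*(s + 7)*(s - 4*exp(s)) + (s - 5)*(s + 1)*(s + 2)*(4*exp(s) - 1)*(s^2 + 14*s + 49) - (s - 5)*(s + 1)*(s - 4*exp(s))*(s^2 + 14*s + 49) - (s - 5)*(s + 2)^2*(s - 4*exp(s))*(s^2 + 14*s + 49) - (s + 1)*(s + 2)*(s - 4*exp(s))*(s^2 + 14*s + 49))*exp(-s)/((s - 5)^2*(s + 1)^2*(s + 2)^2*(s - 4*exp(s))^2)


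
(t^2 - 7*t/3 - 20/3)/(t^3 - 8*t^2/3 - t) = (-3*t^2 + 7*t + 20)/(t*(-3*t^2 + 8*t + 3))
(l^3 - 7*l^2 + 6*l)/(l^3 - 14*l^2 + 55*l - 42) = l/(l - 7)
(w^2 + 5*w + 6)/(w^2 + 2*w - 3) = (w + 2)/(w - 1)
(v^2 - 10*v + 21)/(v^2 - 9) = (v - 7)/(v + 3)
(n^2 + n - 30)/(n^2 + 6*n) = (n - 5)/n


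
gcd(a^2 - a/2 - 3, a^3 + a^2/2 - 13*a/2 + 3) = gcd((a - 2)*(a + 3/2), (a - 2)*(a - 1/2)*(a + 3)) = a - 2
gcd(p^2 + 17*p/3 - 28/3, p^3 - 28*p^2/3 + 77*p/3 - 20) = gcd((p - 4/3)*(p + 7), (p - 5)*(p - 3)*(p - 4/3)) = p - 4/3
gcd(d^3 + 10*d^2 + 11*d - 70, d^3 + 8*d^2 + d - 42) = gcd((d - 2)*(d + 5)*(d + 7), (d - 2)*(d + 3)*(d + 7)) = d^2 + 5*d - 14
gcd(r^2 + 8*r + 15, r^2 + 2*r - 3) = r + 3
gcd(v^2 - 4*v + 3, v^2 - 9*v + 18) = v - 3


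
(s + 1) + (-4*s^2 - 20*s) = -4*s^2 - 19*s + 1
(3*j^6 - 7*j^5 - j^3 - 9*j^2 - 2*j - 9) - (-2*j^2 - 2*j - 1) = 3*j^6 - 7*j^5 - j^3 - 7*j^2 - 8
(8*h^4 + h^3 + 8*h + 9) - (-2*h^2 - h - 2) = 8*h^4 + h^3 + 2*h^2 + 9*h + 11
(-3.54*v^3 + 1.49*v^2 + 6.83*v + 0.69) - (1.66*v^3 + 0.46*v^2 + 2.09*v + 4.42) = -5.2*v^3 + 1.03*v^2 + 4.74*v - 3.73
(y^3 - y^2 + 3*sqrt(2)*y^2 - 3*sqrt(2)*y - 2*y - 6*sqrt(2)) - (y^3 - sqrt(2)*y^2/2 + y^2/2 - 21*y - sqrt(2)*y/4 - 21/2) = -3*y^2/2 + 7*sqrt(2)*y^2/2 - 11*sqrt(2)*y/4 + 19*y - 6*sqrt(2) + 21/2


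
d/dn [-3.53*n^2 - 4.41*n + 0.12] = -7.06*n - 4.41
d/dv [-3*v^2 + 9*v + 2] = 9 - 6*v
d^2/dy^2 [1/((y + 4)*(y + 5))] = 2*((y + 4)^2 + (y + 4)*(y + 5) + (y + 5)^2)/((y + 4)^3*(y + 5)^3)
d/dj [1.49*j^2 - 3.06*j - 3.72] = 2.98*j - 3.06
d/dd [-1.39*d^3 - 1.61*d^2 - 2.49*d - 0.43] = -4.17*d^2 - 3.22*d - 2.49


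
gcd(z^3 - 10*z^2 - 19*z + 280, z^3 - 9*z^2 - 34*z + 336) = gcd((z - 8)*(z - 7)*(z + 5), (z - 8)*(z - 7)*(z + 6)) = z^2 - 15*z + 56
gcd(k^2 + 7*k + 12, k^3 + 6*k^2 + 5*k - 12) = k^2 + 7*k + 12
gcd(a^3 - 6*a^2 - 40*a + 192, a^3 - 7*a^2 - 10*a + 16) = a - 8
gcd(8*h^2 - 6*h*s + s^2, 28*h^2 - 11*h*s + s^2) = -4*h + s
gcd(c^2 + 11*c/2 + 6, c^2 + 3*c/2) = c + 3/2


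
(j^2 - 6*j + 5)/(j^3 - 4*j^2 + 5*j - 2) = (j - 5)/(j^2 - 3*j + 2)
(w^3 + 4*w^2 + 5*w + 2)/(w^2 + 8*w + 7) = (w^2 + 3*w + 2)/(w + 7)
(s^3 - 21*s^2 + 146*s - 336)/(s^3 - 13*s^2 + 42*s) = (s - 8)/s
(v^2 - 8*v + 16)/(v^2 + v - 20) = (v - 4)/(v + 5)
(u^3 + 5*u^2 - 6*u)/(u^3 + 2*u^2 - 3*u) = (u + 6)/(u + 3)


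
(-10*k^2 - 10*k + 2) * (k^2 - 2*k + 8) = -10*k^4 + 10*k^3 - 58*k^2 - 84*k + 16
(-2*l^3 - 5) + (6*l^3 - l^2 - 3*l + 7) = 4*l^3 - l^2 - 3*l + 2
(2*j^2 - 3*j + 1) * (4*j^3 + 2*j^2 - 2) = 8*j^5 - 8*j^4 - 2*j^3 - 2*j^2 + 6*j - 2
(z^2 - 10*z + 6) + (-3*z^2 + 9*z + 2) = -2*z^2 - z + 8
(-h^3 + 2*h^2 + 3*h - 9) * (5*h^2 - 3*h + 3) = -5*h^5 + 13*h^4 + 6*h^3 - 48*h^2 + 36*h - 27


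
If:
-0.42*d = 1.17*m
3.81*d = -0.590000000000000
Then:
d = -0.15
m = 0.06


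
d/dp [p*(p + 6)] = 2*p + 6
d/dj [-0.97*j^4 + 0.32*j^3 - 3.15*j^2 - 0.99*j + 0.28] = -3.88*j^3 + 0.96*j^2 - 6.3*j - 0.99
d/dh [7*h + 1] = 7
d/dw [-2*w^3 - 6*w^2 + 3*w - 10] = -6*w^2 - 12*w + 3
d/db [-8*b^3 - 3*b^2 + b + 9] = -24*b^2 - 6*b + 1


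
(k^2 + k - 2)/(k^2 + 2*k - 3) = (k + 2)/(k + 3)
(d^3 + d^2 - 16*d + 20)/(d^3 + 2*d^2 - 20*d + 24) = (d + 5)/(d + 6)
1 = 1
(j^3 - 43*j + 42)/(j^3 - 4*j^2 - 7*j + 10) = (j^2 + j - 42)/(j^2 - 3*j - 10)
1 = 1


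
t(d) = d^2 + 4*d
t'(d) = 2*d + 4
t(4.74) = 41.43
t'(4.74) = 13.48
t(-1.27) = -3.47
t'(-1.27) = 1.46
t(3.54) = 26.69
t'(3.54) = 11.08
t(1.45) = 7.90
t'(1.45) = 6.90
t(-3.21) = -2.54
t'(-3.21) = -2.42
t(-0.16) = -0.61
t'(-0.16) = 3.68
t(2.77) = 18.75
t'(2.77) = 9.54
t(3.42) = 25.38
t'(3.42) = 10.84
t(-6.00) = 12.00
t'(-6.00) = -8.00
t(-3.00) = -3.00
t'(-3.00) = -2.00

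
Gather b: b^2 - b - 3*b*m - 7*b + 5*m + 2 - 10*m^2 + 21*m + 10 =b^2 + b*(-3*m - 8) - 10*m^2 + 26*m + 12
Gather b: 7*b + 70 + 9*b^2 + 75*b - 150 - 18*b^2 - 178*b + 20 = -9*b^2 - 96*b - 60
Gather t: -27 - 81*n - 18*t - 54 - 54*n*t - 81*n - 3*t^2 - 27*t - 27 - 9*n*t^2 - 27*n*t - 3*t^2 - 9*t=-162*n + t^2*(-9*n - 6) + t*(-81*n - 54) - 108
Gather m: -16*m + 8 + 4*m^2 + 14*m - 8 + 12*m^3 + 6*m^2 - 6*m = 12*m^3 + 10*m^2 - 8*m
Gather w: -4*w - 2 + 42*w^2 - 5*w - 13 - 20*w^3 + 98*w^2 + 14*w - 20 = -20*w^3 + 140*w^2 + 5*w - 35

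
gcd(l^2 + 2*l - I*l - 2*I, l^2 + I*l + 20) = 1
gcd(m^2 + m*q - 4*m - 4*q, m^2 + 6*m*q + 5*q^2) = m + q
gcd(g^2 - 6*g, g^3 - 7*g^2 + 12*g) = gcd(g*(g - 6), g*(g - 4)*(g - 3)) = g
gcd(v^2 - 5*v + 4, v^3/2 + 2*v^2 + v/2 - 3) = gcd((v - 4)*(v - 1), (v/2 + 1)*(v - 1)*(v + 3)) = v - 1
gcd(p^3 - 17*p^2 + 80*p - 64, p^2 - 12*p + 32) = p - 8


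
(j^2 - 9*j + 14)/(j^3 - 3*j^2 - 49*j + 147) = (j - 2)/(j^2 + 4*j - 21)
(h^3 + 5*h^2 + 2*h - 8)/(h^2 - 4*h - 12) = (h^2 + 3*h - 4)/(h - 6)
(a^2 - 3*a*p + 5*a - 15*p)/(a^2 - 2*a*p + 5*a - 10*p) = (-a + 3*p)/(-a + 2*p)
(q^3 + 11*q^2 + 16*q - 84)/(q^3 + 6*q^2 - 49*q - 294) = (q - 2)/(q - 7)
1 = 1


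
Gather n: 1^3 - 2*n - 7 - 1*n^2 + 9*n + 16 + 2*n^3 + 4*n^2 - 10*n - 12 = 2*n^3 + 3*n^2 - 3*n - 2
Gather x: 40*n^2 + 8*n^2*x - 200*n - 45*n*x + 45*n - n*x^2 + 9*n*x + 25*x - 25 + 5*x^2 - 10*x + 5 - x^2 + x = 40*n^2 - 155*n + x^2*(4 - n) + x*(8*n^2 - 36*n + 16) - 20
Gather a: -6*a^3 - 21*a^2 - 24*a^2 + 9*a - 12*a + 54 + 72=-6*a^3 - 45*a^2 - 3*a + 126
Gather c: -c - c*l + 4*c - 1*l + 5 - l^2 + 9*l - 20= c*(3 - l) - l^2 + 8*l - 15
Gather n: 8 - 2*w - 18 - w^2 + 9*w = -w^2 + 7*w - 10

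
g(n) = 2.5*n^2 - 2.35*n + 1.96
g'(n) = 5.0*n - 2.35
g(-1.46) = 10.72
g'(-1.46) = -9.65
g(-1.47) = 10.82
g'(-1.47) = -9.70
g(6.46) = 91.11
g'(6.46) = 29.95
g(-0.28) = 2.81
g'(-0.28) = -3.75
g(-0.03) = 2.03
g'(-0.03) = -2.50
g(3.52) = 24.66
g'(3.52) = 15.25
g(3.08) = 18.44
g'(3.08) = 13.05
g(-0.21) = 2.56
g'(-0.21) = -3.40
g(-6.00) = 106.06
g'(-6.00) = -32.35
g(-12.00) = 390.16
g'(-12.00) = -62.35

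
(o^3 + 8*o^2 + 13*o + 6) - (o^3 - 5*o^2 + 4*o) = 13*o^2 + 9*o + 6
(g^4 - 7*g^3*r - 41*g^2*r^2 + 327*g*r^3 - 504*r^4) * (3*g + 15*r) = 3*g^5 - 6*g^4*r - 228*g^3*r^2 + 366*g^2*r^3 + 3393*g*r^4 - 7560*r^5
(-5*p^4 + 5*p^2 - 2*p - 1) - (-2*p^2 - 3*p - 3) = -5*p^4 + 7*p^2 + p + 2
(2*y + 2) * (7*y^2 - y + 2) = 14*y^3 + 12*y^2 + 2*y + 4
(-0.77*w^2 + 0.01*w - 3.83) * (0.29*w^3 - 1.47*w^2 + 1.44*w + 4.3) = -0.2233*w^5 + 1.1348*w^4 - 2.2342*w^3 + 2.3335*w^2 - 5.4722*w - 16.469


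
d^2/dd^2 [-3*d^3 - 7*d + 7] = -18*d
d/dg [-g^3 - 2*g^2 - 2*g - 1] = -3*g^2 - 4*g - 2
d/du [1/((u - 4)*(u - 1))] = (5 - 2*u)/(u^4 - 10*u^3 + 33*u^2 - 40*u + 16)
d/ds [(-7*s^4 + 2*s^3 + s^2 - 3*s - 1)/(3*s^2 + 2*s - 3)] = (-42*s^5 - 36*s^4 + 92*s^3 - 7*s^2 + 11)/(9*s^4 + 12*s^3 - 14*s^2 - 12*s + 9)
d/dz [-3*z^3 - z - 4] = -9*z^2 - 1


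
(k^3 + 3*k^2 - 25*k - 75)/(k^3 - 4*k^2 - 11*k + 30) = (k + 5)/(k - 2)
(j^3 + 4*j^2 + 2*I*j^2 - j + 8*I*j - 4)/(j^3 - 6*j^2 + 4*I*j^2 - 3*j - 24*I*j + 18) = (j^2 + j*(4 + I) + 4*I)/(j^2 + 3*j*(-2 + I) - 18*I)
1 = 1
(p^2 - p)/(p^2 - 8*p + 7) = p/(p - 7)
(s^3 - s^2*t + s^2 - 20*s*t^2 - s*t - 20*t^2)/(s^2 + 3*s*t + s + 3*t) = (s^2 - s*t - 20*t^2)/(s + 3*t)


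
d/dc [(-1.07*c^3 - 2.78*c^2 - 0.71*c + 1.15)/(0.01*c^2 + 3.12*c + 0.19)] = (-0.0107*c^4 - 6.6768*c^3 - 9.2764*c^2 - 1.0794*c - 3.7229)/(0.0001*c^4 + 0.0624*c^3 + 9.7382*c^2 + 1.1856*c + 0.0361)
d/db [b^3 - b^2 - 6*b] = 3*b^2 - 2*b - 6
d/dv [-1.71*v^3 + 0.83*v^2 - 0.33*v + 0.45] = -5.13*v^2 + 1.66*v - 0.33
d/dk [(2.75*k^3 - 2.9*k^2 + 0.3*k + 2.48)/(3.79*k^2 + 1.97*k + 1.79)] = (10.4225*k^4 + 10.835*k^3 + 7.9175*k^2 - 29.1804*k - 4.3486)/(14.3641*k^4 + 14.9326*k^3 + 17.4491*k^2 + 7.0526*k + 3.2041)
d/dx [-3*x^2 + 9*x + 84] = 9 - 6*x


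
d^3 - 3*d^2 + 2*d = d*(d - 2)*(d - 1)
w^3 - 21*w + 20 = (w - 4)*(w - 1)*(w + 5)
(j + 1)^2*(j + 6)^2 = j^4 + 14*j^3 + 61*j^2 + 84*j + 36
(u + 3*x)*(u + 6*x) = u^2 + 9*u*x + 18*x^2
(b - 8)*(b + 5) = b^2 - 3*b - 40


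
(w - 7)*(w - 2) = w^2 - 9*w + 14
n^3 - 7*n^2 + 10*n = n*(n - 5)*(n - 2)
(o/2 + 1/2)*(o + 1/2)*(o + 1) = o^3/2 + 5*o^2/4 + o + 1/4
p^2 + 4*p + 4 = (p + 2)^2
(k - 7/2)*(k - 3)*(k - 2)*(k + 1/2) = k^4 - 8*k^3 + 77*k^2/4 - 37*k/4 - 21/2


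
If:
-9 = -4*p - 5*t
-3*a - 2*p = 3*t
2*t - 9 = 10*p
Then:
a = -54/29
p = -27/58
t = 63/29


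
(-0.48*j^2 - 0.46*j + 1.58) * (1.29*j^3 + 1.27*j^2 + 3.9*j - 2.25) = -0.6192*j^5 - 1.203*j^4 - 0.418*j^3 + 1.2926*j^2 + 7.197*j - 3.555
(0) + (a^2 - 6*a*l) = a^2 - 6*a*l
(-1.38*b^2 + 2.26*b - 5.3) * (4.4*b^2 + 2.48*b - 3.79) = -6.072*b^4 + 6.5216*b^3 - 12.485*b^2 - 21.7094*b + 20.087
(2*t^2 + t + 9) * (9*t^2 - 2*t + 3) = 18*t^4 + 5*t^3 + 85*t^2 - 15*t + 27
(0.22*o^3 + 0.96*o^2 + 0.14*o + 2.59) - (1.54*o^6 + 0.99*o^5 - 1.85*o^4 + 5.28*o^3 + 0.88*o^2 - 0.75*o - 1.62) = -1.54*o^6 - 0.99*o^5 + 1.85*o^4 - 5.06*o^3 + 0.08*o^2 + 0.89*o + 4.21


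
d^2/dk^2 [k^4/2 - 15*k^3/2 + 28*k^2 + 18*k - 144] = 6*k^2 - 45*k + 56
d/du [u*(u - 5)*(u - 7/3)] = 3*u^2 - 44*u/3 + 35/3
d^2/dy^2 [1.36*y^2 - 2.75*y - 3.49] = 2.72000000000000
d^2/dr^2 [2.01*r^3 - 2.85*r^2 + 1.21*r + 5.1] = 12.06*r - 5.7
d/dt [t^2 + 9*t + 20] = 2*t + 9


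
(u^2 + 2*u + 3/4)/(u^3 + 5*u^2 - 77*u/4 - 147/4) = (2*u + 1)/(2*u^2 + 7*u - 49)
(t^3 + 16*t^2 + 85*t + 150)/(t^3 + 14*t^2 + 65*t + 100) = (t + 6)/(t + 4)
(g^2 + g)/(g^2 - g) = (g + 1)/(g - 1)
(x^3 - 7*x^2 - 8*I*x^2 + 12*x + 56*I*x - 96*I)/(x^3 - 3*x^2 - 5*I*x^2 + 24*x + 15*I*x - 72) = (x - 4)/(x + 3*I)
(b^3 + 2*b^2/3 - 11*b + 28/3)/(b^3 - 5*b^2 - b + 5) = (3*b^2 + 5*b - 28)/(3*(b^2 - 4*b - 5))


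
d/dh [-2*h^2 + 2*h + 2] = 2 - 4*h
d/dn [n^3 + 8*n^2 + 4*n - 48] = 3*n^2 + 16*n + 4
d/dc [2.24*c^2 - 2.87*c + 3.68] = 4.48*c - 2.87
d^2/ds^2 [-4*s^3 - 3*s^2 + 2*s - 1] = -24*s - 6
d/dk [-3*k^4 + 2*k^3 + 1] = k^2*(6 - 12*k)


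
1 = 1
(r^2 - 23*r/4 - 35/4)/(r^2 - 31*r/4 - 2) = (-4*r^2 + 23*r + 35)/(-4*r^2 + 31*r + 8)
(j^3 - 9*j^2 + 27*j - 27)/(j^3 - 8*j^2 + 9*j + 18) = (j^2 - 6*j + 9)/(j^2 - 5*j - 6)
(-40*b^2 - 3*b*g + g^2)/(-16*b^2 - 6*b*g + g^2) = (5*b + g)/(2*b + g)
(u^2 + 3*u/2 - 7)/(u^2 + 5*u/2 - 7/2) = (u - 2)/(u - 1)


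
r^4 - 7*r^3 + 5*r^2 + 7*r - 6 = (r - 6)*(r - 1)^2*(r + 1)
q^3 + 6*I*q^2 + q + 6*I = (q - I)*(q + I)*(q + 6*I)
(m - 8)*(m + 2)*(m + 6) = m^3 - 52*m - 96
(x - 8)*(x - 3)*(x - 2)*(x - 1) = x^4 - 14*x^3 + 59*x^2 - 94*x + 48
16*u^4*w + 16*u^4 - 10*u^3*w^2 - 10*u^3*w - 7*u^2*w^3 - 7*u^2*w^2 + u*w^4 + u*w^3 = (-8*u + w)*(-u + w)*(2*u + w)*(u*w + u)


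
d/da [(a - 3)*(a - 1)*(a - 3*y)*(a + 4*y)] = 4*a^3 + 3*a^2*y - 12*a^2 - 24*a*y^2 - 8*a*y + 6*a + 48*y^2 + 3*y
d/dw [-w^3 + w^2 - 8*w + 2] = -3*w^2 + 2*w - 8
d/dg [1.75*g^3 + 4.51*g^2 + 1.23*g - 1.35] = 5.25*g^2 + 9.02*g + 1.23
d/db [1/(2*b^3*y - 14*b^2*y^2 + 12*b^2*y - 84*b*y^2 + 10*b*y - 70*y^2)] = (-3*b^2 + 14*b*y - 12*b + 42*y - 5)/(2*y*(b^3 - 7*b^2*y + 6*b^2 - 42*b*y + 5*b - 35*y)^2)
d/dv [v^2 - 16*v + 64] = 2*v - 16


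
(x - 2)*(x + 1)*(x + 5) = x^3 + 4*x^2 - 7*x - 10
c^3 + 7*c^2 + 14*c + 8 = (c + 1)*(c + 2)*(c + 4)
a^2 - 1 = (a - 1)*(a + 1)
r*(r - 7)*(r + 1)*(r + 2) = r^4 - 4*r^3 - 19*r^2 - 14*r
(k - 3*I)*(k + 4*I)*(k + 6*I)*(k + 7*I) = k^4 + 14*I*k^3 - 43*k^2 + 114*I*k - 504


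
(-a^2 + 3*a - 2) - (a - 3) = -a^2 + 2*a + 1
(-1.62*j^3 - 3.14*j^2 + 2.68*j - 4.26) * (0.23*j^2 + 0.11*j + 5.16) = -0.3726*j^5 - 0.9004*j^4 - 8.0882*j^3 - 16.8874*j^2 + 13.3602*j - 21.9816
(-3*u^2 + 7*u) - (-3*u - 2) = -3*u^2 + 10*u + 2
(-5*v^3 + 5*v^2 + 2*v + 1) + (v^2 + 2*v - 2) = -5*v^3 + 6*v^2 + 4*v - 1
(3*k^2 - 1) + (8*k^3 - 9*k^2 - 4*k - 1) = 8*k^3 - 6*k^2 - 4*k - 2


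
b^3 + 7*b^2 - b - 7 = (b - 1)*(b + 1)*(b + 7)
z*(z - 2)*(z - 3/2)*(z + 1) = z^4 - 5*z^3/2 - z^2/2 + 3*z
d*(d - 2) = d^2 - 2*d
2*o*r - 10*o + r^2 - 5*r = (2*o + r)*(r - 5)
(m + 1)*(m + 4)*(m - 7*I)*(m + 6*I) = m^4 + 5*m^3 - I*m^3 + 46*m^2 - 5*I*m^2 + 210*m - 4*I*m + 168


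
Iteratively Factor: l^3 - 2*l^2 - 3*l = (l)*(l^2 - 2*l - 3) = l*(l - 3)*(l + 1)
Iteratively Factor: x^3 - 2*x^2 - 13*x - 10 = (x + 1)*(x^2 - 3*x - 10) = (x + 1)*(x + 2)*(x - 5)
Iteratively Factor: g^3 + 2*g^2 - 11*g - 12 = (g + 1)*(g^2 + g - 12) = (g + 1)*(g + 4)*(g - 3)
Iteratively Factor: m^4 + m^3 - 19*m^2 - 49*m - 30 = (m + 2)*(m^3 - m^2 - 17*m - 15) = (m + 1)*(m + 2)*(m^2 - 2*m - 15) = (m - 5)*(m + 1)*(m + 2)*(m + 3)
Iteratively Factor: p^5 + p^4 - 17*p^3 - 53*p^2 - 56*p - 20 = (p + 1)*(p^4 - 17*p^2 - 36*p - 20) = (p - 5)*(p + 1)*(p^3 + 5*p^2 + 8*p + 4) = (p - 5)*(p + 1)^2*(p^2 + 4*p + 4) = (p - 5)*(p + 1)^2*(p + 2)*(p + 2)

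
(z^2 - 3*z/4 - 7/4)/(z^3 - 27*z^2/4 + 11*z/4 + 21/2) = 1/(z - 6)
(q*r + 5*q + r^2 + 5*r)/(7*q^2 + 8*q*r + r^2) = (r + 5)/(7*q + r)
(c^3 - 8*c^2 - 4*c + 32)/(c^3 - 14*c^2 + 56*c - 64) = (c + 2)/(c - 4)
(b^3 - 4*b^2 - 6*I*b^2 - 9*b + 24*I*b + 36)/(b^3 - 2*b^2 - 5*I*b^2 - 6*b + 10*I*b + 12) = (b^2 - b*(4 + 3*I) + 12*I)/(b^2 - 2*b*(1 + I) + 4*I)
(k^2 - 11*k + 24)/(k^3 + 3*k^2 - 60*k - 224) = (k - 3)/(k^2 + 11*k + 28)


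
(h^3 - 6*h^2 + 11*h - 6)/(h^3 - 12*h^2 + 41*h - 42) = (h - 1)/(h - 7)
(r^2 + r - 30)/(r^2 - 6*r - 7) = (-r^2 - r + 30)/(-r^2 + 6*r + 7)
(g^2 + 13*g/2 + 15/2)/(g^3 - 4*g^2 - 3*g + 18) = (2*g^2 + 13*g + 15)/(2*(g^3 - 4*g^2 - 3*g + 18))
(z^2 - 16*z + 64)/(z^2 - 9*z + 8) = (z - 8)/(z - 1)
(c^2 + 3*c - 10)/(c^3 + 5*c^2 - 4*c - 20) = 1/(c + 2)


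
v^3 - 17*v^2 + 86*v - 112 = (v - 8)*(v - 7)*(v - 2)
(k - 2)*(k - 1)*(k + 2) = k^3 - k^2 - 4*k + 4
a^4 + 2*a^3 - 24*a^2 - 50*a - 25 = (a - 5)*(a + 1)^2*(a + 5)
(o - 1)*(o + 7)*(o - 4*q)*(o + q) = o^4 - 3*o^3*q + 6*o^3 - 4*o^2*q^2 - 18*o^2*q - 7*o^2 - 24*o*q^2 + 21*o*q + 28*q^2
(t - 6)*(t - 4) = t^2 - 10*t + 24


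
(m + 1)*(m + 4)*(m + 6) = m^3 + 11*m^2 + 34*m + 24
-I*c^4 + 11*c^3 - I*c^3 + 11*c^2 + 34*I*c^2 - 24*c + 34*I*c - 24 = (c + I)*(c + 4*I)*(c + 6*I)*(-I*c - I)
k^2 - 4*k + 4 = (k - 2)^2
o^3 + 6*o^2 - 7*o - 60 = (o - 3)*(o + 4)*(o + 5)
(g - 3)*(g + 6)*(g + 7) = g^3 + 10*g^2 + 3*g - 126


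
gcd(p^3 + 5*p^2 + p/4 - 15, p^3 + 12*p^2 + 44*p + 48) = p + 4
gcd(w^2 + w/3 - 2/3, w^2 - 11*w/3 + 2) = w - 2/3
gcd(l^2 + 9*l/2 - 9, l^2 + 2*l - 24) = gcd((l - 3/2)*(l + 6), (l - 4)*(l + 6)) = l + 6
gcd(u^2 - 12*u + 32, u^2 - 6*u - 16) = u - 8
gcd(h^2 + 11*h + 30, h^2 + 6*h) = h + 6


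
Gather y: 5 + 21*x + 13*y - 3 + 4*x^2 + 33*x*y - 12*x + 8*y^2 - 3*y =4*x^2 + 9*x + 8*y^2 + y*(33*x + 10) + 2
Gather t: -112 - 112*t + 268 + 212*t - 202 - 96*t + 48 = 4*t + 2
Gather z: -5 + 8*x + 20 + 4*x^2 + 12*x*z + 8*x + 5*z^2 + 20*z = 4*x^2 + 16*x + 5*z^2 + z*(12*x + 20) + 15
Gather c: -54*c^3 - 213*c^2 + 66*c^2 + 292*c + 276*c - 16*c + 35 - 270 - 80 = -54*c^3 - 147*c^2 + 552*c - 315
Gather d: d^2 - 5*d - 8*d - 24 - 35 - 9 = d^2 - 13*d - 68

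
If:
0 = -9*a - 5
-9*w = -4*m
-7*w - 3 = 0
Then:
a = -5/9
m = -27/28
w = -3/7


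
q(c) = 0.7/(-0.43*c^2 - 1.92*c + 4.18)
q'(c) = 0.7*(0.86*c + 1.92)/(-0.43*c^2 - 1.92*c + 4.18)^2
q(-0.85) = 0.13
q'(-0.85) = 0.03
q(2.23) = -0.31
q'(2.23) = 0.54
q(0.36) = 0.20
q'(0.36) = 0.13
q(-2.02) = 0.11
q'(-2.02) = 0.00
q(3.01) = -0.13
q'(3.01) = 0.10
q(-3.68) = 0.13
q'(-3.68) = -0.03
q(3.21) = -0.11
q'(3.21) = 0.08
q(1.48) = 1.77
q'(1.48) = 14.21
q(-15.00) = -0.01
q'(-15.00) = -0.00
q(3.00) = -0.13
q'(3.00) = 0.11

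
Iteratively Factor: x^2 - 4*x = (x)*(x - 4)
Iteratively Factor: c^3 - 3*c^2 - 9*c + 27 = (c + 3)*(c^2 - 6*c + 9) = (c - 3)*(c + 3)*(c - 3)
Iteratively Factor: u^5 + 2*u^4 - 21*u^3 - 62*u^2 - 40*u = (u + 2)*(u^4 - 21*u^2 - 20*u) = (u + 1)*(u + 2)*(u^3 - u^2 - 20*u) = (u - 5)*(u + 1)*(u + 2)*(u^2 + 4*u) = (u - 5)*(u + 1)*(u + 2)*(u + 4)*(u)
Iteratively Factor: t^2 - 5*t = (t - 5)*(t)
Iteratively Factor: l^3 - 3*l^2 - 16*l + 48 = (l - 3)*(l^2 - 16) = (l - 3)*(l + 4)*(l - 4)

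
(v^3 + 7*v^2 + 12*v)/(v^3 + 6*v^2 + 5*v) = (v^2 + 7*v + 12)/(v^2 + 6*v + 5)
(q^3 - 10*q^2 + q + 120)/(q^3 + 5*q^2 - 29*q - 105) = (q - 8)/(q + 7)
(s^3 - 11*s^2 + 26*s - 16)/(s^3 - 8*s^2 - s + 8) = (s - 2)/(s + 1)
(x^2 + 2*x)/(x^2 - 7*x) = (x + 2)/(x - 7)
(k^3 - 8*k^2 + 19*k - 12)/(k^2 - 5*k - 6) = (-k^3 + 8*k^2 - 19*k + 12)/(-k^2 + 5*k + 6)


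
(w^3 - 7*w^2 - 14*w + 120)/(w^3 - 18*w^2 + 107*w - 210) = (w + 4)/(w - 7)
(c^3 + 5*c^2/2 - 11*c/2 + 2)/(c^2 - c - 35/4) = 2*(-2*c^3 - 5*c^2 + 11*c - 4)/(-4*c^2 + 4*c + 35)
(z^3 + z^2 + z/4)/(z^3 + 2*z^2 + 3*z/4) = (2*z + 1)/(2*z + 3)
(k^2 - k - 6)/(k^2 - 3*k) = (k + 2)/k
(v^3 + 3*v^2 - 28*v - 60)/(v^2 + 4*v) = (v^3 + 3*v^2 - 28*v - 60)/(v*(v + 4))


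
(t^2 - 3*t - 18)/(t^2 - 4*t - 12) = (t + 3)/(t + 2)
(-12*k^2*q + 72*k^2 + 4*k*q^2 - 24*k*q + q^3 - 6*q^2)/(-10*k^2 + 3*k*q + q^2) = (6*k*q - 36*k + q^2 - 6*q)/(5*k + q)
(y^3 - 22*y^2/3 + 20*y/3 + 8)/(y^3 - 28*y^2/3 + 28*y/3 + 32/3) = (y - 6)/(y - 8)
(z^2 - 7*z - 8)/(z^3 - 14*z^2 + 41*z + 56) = 1/(z - 7)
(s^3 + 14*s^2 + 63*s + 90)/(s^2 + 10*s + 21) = (s^2 + 11*s + 30)/(s + 7)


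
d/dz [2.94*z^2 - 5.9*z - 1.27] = 5.88*z - 5.9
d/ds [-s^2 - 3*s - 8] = -2*s - 3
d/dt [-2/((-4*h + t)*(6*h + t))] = 2*(2*h + 2*t)/((4*h - t)^2*(6*h + t)^2)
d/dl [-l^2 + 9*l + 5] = 9 - 2*l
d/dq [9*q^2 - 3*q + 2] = 18*q - 3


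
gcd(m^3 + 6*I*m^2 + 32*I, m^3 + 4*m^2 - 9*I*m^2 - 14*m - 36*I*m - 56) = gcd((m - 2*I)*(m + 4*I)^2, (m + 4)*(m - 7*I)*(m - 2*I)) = m - 2*I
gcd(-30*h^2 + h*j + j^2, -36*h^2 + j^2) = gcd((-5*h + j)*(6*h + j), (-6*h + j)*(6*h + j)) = 6*h + j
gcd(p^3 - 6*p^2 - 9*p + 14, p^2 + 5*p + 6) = p + 2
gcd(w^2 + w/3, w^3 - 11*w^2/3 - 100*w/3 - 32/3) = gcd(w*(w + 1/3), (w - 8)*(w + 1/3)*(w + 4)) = w + 1/3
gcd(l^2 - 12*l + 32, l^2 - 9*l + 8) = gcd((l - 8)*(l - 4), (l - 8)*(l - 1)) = l - 8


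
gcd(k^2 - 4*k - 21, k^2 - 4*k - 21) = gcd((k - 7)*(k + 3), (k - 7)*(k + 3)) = k^2 - 4*k - 21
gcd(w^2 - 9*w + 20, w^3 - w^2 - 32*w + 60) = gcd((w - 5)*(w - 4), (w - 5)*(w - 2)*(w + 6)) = w - 5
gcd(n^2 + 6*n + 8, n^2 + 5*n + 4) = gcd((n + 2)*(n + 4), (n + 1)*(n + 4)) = n + 4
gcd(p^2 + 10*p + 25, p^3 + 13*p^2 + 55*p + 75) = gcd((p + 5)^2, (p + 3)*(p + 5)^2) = p^2 + 10*p + 25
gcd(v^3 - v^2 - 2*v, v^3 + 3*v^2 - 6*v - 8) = v^2 - v - 2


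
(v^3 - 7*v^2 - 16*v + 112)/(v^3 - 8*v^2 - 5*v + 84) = (v + 4)/(v + 3)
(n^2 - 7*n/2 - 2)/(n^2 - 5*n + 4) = (n + 1/2)/(n - 1)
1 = 1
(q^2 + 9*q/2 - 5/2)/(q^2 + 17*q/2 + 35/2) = (2*q - 1)/(2*q + 7)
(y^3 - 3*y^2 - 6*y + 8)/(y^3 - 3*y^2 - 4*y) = (y^2 + y - 2)/(y*(y + 1))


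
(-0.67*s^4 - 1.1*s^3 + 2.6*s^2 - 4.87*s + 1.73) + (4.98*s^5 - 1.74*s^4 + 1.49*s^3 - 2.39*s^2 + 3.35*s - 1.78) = 4.98*s^5 - 2.41*s^4 + 0.39*s^3 + 0.21*s^2 - 1.52*s - 0.05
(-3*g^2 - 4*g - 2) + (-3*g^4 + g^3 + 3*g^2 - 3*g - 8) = -3*g^4 + g^3 - 7*g - 10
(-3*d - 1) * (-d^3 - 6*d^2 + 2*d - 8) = 3*d^4 + 19*d^3 + 22*d + 8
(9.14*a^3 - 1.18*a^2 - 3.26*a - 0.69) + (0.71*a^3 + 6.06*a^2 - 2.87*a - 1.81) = 9.85*a^3 + 4.88*a^2 - 6.13*a - 2.5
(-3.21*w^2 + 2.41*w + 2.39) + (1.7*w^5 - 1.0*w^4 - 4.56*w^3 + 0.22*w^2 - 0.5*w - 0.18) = 1.7*w^5 - 1.0*w^4 - 4.56*w^3 - 2.99*w^2 + 1.91*w + 2.21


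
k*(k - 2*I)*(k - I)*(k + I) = k^4 - 2*I*k^3 + k^2 - 2*I*k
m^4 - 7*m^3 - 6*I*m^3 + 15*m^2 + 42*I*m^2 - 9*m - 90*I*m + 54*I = (m - 3)^2*(m - 1)*(m - 6*I)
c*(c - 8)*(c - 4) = c^3 - 12*c^2 + 32*c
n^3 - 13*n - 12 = (n - 4)*(n + 1)*(n + 3)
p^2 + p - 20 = (p - 4)*(p + 5)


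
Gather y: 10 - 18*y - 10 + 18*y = 0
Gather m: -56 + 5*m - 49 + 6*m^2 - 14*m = 6*m^2 - 9*m - 105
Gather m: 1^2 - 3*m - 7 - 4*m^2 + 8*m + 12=-4*m^2 + 5*m + 6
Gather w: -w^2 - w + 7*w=-w^2 + 6*w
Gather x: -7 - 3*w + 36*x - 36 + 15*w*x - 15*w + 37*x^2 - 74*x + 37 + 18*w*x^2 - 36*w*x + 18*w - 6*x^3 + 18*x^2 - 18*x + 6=-6*x^3 + x^2*(18*w + 55) + x*(-21*w - 56)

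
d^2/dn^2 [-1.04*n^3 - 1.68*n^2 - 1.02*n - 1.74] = -6.24*n - 3.36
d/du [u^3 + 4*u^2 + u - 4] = 3*u^2 + 8*u + 1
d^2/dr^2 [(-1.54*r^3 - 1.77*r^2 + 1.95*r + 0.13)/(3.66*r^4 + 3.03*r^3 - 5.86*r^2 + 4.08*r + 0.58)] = (-41.2584479999998*r^9 - 142.261272*r^8 - 2.49245999999994*r^7 + 539.668734*r^6 + 409.589766*r^5 - 164.379816*r^4 - 129.073124*r^3 - 65.9679599999999*r^2 + 16.637988*r - 5.208064)/(49.027896*r^12 + 121.766004*r^11 - 134.688366*r^10 - 198.137097*r^9 + 510.435234*r^8 - 61.9235640000001*r^7 - 511.77745*r^6 + 561.80844*r^5 - 186.177984*r^4 - 12.227436*r^3 + 23.050824*r^2 + 4.117536*r + 0.195112)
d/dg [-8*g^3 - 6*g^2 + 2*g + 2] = -24*g^2 - 12*g + 2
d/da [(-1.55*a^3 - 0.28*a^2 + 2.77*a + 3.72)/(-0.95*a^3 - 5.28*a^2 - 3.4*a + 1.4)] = (8.88178419700125e-16*a^5 + 7.918*a^4 + 15.803*a^3 + 19.6696*a^2 + 38.4992*a + 16.526)/(0.9025*a^6 + 10.032*a^5 + 34.3384*a^4 + 33.244*a^3 - 3.224*a^2 - 9.52*a + 1.96)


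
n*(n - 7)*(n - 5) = n^3 - 12*n^2 + 35*n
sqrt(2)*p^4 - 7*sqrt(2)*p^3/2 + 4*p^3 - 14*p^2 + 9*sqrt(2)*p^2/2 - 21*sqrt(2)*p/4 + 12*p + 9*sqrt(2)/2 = (p - 2)*(p - 3/2)*(p + 3*sqrt(2)/2)*(sqrt(2)*p + 1)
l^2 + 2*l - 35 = (l - 5)*(l + 7)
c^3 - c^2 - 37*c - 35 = (c - 7)*(c + 1)*(c + 5)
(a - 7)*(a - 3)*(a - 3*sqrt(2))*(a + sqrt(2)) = a^4 - 10*a^3 - 2*sqrt(2)*a^3 + 15*a^2 + 20*sqrt(2)*a^2 - 42*sqrt(2)*a + 60*a - 126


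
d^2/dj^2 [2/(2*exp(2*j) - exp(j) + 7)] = 2*((1 - 8*exp(j))*(2*exp(2*j) - exp(j) + 7) + 2*(4*exp(j) - 1)^2*exp(j))*exp(j)/(2*exp(2*j) - exp(j) + 7)^3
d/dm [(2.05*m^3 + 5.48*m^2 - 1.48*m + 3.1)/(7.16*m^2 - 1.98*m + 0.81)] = (14.678*m^4 - 8.11799999999999*m^3 + 4.72789999999999*m^2 - 35.5144*m + 4.9392)/(51.2656*m^4 - 28.3536*m^3 + 15.5196*m^2 - 3.2076*m + 0.6561)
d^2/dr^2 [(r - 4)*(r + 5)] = 2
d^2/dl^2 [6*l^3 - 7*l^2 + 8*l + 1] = 36*l - 14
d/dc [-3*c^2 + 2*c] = 2 - 6*c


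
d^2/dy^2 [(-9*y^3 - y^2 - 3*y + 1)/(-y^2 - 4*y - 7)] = 8*(20*y^3 + 183*y^2 + 312*y - 11)/(y^6 + 12*y^5 + 69*y^4 + 232*y^3 + 483*y^2 + 588*y + 343)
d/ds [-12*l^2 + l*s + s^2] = l + 2*s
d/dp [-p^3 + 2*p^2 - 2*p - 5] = -3*p^2 + 4*p - 2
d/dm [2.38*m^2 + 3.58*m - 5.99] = 4.76*m + 3.58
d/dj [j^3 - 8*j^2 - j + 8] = 3*j^2 - 16*j - 1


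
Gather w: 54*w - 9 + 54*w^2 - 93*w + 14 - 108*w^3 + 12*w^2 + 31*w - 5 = -108*w^3 + 66*w^2 - 8*w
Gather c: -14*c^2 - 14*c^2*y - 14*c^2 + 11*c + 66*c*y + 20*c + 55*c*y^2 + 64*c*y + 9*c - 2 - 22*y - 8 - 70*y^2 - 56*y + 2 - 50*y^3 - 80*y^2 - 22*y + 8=c^2*(-14*y - 28) + c*(55*y^2 + 130*y + 40) - 50*y^3 - 150*y^2 - 100*y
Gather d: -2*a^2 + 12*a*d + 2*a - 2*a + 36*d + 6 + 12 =-2*a^2 + d*(12*a + 36) + 18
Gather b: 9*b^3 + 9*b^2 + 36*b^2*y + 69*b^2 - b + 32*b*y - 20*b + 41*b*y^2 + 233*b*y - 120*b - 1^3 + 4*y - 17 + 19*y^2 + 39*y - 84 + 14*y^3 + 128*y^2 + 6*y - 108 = 9*b^3 + b^2*(36*y + 78) + b*(41*y^2 + 265*y - 141) + 14*y^3 + 147*y^2 + 49*y - 210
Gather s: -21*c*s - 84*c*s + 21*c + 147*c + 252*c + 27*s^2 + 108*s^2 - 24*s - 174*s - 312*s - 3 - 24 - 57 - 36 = 420*c + 135*s^2 + s*(-105*c - 510) - 120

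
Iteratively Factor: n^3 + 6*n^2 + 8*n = (n + 2)*(n^2 + 4*n) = (n + 2)*(n + 4)*(n)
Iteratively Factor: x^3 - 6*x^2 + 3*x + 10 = (x + 1)*(x^2 - 7*x + 10) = (x - 2)*(x + 1)*(x - 5)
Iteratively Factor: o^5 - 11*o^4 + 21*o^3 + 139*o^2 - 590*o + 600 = (o - 5)*(o^4 - 6*o^3 - 9*o^2 + 94*o - 120) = (o - 5)*(o - 3)*(o^3 - 3*o^2 - 18*o + 40) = (o - 5)^2*(o - 3)*(o^2 + 2*o - 8) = (o - 5)^2*(o - 3)*(o + 4)*(o - 2)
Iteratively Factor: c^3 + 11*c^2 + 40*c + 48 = (c + 4)*(c^2 + 7*c + 12) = (c + 4)^2*(c + 3)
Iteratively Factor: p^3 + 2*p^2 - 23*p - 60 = (p + 4)*(p^2 - 2*p - 15) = (p - 5)*(p + 4)*(p + 3)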